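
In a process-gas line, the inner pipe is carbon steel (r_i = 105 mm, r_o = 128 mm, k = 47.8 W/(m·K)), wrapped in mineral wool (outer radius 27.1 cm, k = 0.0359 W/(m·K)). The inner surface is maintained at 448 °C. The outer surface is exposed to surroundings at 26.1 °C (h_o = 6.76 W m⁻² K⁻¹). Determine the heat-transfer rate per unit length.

Q' = 124 W/m

Treat each layer as a resistance in series:
  R'_carbon steel = ln(0.128/0.105)/(2πk) = 0.1981/(2π·47.8) = 6.595×10^-4 m·K/W
  R'_mineral wool = ln(0.271/0.128)/(2πk) = 0.7501/(2π·0.0359) = 3.325 m·K/W
  R'_conv,out = 1/(2πr h) = 1/(2π·0.271·6.76) = 0.08688 m·K/W
ΣR = 6.595×10^-4 + 3.325 + 0.08688 = 3.413 m·K/W
Q' = ΔT/ΣR = (448 °C − 26.1 °C)/3.413 = 124 W/m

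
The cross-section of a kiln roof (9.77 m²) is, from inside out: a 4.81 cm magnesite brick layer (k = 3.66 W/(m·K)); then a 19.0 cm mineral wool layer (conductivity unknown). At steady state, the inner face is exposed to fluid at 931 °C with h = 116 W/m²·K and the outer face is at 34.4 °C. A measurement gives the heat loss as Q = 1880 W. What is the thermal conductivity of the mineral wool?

k = 0.0410 W/m·K

ΣR = ΔT/Q = |931 − 34.4|/1880 = 0.4769 K/W
Known resistances:
  R_conv,in = 1/(hA) = 1/(116·9.77) = 8.824×10^-4 K/W
  R_magnesite brick = L/(kA) = 0.0481/(3.66·9.77) = 0.001345 K/W
R_mineral wool = ΣR − ΣR_known = 0.4769 − 0.002227 = 0.4747 K/W
L/(kA) = 0.4747 ⇒ k = 0.190/(0.4747·9.77) = 0.0410 W/m·K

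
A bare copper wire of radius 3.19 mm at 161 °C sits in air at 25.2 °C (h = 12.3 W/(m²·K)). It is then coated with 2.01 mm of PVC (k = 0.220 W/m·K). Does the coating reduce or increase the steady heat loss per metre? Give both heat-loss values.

Critical radius for a cylinder: r_cr = k/h = 0.0179 m = 1.79 cm.
Outer radius after coating: r₂ = 0.00319 + 0.00201 = 0.00520 m.
Since r₁ < r_cr and r₂ ≤ r_cr, the coating moves toward the maximum at r_cr — heat loss rises.
Bare: R = 1/(2πr₁h) = 4.056 m·K/W; Q = 135.8/4.056 = 33.5 W/m.
Coated: R = R_cond + R_conv = 2.842 m·K/W; Q = 135.8/2.842 = 47.8 W/m.

increases: 33.5 → 47.8 W/m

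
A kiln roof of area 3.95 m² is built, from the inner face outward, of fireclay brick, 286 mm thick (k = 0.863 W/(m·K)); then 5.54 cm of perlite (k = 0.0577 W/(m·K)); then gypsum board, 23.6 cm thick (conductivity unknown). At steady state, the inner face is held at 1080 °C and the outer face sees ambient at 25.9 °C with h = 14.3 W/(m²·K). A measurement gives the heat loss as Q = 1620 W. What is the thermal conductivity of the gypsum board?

ΣR = ΔT/Q = |1080 − 25.9|/1620 = 0.6507 K/W
Known resistances:
  R_fireclay brick = L/(kA) = 0.286/(0.863·3.95) = 0.08390 K/W
  R_perlite = L/(kA) = 0.0554/(0.0577·3.95) = 0.2431 K/W
  R_conv,out = 1/(hA) = 1/(14.3·3.95) = 0.01770 K/W
R_gypsum board = ΣR − ΣR_known = 0.6507 − 0.3447 = 0.3060 K/W
L/(kA) = 0.3060 ⇒ k = 0.236/(0.3060·3.95) = 0.195 W/m·K

k = 0.195 W/m·K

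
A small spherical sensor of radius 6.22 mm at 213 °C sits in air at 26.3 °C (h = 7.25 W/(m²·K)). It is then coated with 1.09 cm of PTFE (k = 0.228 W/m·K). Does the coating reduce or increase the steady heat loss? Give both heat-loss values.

Critical radius for a sphere: r_cr = 2k/h = 0.0629 m = 6.29 cm.
Outer radius after coating: r₂ = 0.00622 + 0.0109 = 0.01712 m.
Since r₁ < r_cr and r₂ ≤ r_cr, the coating moves toward the maximum at r_cr — heat loss rises.
Bare: R = 1/(4πr₁²h) = 283.7 K/W; Q = 186.7/283.7 = 0.658 W.
Coated: R = R_cond + R_conv = 73.18 K/W; Q = 186.7/73.18 = 2.55 W.

increases: 0.658 → 2.55 W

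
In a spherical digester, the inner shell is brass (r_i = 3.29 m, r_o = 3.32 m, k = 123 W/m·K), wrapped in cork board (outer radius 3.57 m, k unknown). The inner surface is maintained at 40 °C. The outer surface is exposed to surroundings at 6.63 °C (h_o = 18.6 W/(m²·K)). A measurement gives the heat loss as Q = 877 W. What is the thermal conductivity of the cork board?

k = 0.0445 W/m·K

ΣR = ΔT/Q = |40 − 6.63|/877 = 0.03805 K/W
Known resistances:
  R_brass = (1/3.29 − 1/3.32)/(4πk) = 0.002747/(4π·123) = 1.777×10^-6 K/W
  R_conv,out = 1/(4πr²h) = 1/(4π·3.57²·18.6) = 3.357×10^-4 K/W
R_cork board = ΣR − ΣR_known = 0.03805 − 3.375×10^-4 = 0.03771 K/W
(1/r₁−1/r₂)/(4πk) = 0.03771 ⇒ k = 0.02109/(4π·0.03771) = 0.0445 W/m·K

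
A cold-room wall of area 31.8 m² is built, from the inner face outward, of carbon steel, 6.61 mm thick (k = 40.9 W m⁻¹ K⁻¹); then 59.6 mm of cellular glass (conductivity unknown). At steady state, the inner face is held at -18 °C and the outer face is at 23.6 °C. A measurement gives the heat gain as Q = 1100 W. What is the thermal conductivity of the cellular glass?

ΣR = ΔT/Q = |-18 − 23.6|/1100 = 0.03782 K/W
Known resistances:
  R_carbon steel = L/(kA) = 0.00661/(40.9·31.8) = 5.082×10^-6 K/W
R_cellular glass = ΣR − ΣR_known = 0.03782 − 5.082×10^-6 = 0.03781 K/W
L/(kA) = 0.03781 ⇒ k = 0.0596/(0.03781·31.8) = 0.0496 W/m·K

k = 0.0496 W/m·K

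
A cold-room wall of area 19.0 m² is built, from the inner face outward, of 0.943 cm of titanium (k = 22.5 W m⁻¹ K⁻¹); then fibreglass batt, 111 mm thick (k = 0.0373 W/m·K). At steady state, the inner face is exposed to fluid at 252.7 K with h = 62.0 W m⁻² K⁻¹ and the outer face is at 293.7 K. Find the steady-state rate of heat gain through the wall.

Treat each layer as a resistance in series:
  R_conv,in = 1/(hA) = 1/(62.0·19.0) = 8.489×10^-4 K/W
  R_titanium = L/(kA) = 0.00943/(22.5·19.0) = 2.206×10^-5 K/W
  R_fibreglass batt = L/(kA) = 0.111/(0.0373·19.0) = 0.1566 K/W
ΣR = 8.489×10^-4 + 2.206×10^-5 + 0.1566 = 0.1575 K/W
Q = ΔT/ΣR = (252.7 K − 293.7 K)/0.1575 = -260 W
(Negative Q ⇒ heat flows inward; heat gain = 260 W.)

Q = 260 W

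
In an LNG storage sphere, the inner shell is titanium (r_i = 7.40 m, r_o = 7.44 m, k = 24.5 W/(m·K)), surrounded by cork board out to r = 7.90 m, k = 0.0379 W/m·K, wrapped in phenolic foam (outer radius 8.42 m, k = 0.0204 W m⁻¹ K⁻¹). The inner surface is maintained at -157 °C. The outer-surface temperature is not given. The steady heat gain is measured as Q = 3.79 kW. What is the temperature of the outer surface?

T_out = 20.9 °C

Series resistances:
  R_titanium = (1/7.40 − 1/7.44)/(4πk) = 7.265×10^-4/(4π·24.5) = 2.360×10^-6 K/W
  R_cork board = (1/7.44 − 1/7.90)/(4πk) = 0.007826/(4π·0.0379) = 0.01643 K/W
  R_phenolic foam = (1/7.90 − 1/8.42)/(4πk) = 0.007817/(4π·0.0204) = 0.03049 K/W
ΣR = 0.04693 K/W
ΔT = Q·ΣR = 3790 × 0.04693 = 177.9 K
Heat flows inward, so T_out = T_in + ΔT = -157 + 177.9 = 20.9 °C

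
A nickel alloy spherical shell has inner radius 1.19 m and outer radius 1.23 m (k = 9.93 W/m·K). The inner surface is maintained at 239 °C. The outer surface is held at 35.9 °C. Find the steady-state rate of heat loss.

Q = 927 kW

Q = 4πk·ΔT/(1/r₁ − 1/r₂) = 4π × 9.93 × 203.1 / (1/1.19 − 1/1.23) = 9.27×10^5 W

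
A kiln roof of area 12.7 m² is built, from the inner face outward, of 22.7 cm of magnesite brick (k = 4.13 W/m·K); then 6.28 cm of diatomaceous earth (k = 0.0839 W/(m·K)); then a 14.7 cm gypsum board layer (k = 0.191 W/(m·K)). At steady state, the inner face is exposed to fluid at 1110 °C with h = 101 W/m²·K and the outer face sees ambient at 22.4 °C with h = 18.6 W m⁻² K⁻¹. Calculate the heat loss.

Resistance network (inner→outer):
  R_conv,in = 1/(hA) = 1/(101·12.7) = 7.796×10^-4 K/W
  R_magnesite brick = L/(kA) = 0.227/(4.13·12.7) = 0.004328 K/W
  R_diatomaceous earth = L/(kA) = 0.0628/(0.0839·12.7) = 0.05894 K/W
  R_gypsum board = L/(kA) = 0.147/(0.191·12.7) = 0.06060 K/W
  R_conv,out = 1/(hA) = 1/(18.6·12.7) = 0.004233 K/W
ΣR = 7.796×10^-4 + 0.004328 + 0.05894 + 0.06060 + 0.004233 = 0.1289 K/W
Q = ΔT/ΣR = (1110 °C − 22.4 °C)/0.1289 = 8440 W

Q = 8440 W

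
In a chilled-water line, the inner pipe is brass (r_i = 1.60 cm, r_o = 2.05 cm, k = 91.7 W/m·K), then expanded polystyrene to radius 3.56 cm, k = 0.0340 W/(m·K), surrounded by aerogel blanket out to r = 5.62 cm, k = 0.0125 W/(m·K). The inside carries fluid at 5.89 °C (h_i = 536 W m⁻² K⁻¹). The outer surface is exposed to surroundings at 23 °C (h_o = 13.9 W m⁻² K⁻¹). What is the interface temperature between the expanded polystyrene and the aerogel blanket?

Treat each layer as a resistance in series:
  R'_conv,in = 1/(2πr h) = 1/(2π·0.0160·536) = 0.01856 m·K/W
  R'_brass = ln(0.0205/0.0160)/(2πk) = 0.2478/(2π·91.7) = 4.301×10^-4 m·K/W
  R'_expanded polystyrene = ln(0.0356/0.0205)/(2πk) = 0.5519/(2π·0.0340) = 2.584 m·K/W
  R'_aerogel blanket = ln(0.0562/0.0356)/(2πk) = 0.4566/(2π·0.0125) = 5.813 m·K/W
  R'_conv,out = 1/(2πr h) = 1/(2π·0.0562·13.9) = 0.2037 m·K/W
ΣR = 0.01856 + 4.301×10^-4 + 2.584 + 5.813 + 0.2037 = 8.620 m·K/W
Q' = ΔT/ΣR = (5.89 °C − 23 °C)/8.620 = -1.985 W/m
From the inner boundary to the expanded polystyrene/aerogel blanket interface, ΣR_partial = 2.603 m·K/W.
T_interface = T_in − Q'·ΣR_partial = 5.89 °C − (-1.985)(2.603) = 11.1 °C

T = 11.1 °C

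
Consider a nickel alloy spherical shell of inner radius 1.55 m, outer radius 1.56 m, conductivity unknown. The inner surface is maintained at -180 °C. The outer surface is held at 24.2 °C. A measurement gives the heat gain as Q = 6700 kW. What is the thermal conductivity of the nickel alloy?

ΣR = ΔT/Q = |-180 − 24.2|/6.70×10^6 = 3.048×10^-5 K/W
(1/r₁−1/r₂)/(4πk) = 3.048×10^-5 ⇒ k = 0.004136/(4π·3.048×10^-5) = 10.8 W/m·K

k = 10.8 W/m·K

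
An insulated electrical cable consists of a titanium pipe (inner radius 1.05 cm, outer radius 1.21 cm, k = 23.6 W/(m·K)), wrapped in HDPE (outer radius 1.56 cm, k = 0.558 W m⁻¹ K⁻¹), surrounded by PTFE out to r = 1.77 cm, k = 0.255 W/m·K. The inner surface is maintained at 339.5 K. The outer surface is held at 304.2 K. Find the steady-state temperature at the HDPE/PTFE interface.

T = 322.5 K

Treat each layer as a resistance in series:
  R'_titanium = ln(0.0121/0.0105)/(2πk) = 0.1418/(2π·23.6) = 9.565×10^-4 m·K/W
  R'_HDPE = ln(0.0156/0.0121)/(2πk) = 0.2541/(2π·0.558) = 0.07247 m·K/W
  R'_PTFE = ln(0.0177/0.0156)/(2πk) = 0.1263/(2π·0.255) = 0.07882 m·K/W
ΣR = 9.565×10^-4 + 0.07247 + 0.07882 = 0.1522 m·K/W
Q' = ΔT/ΣR = (339.5 K − 304.2 K)/0.1522 = 231.9 W/m
From the inner boundary to the HDPE/PTFE interface, ΣR_partial = 0.07343 m·K/W.
T_interface = T_in − Q'·ΣR_partial = 339.5 K − (231.9)(0.07343) = 322.5 K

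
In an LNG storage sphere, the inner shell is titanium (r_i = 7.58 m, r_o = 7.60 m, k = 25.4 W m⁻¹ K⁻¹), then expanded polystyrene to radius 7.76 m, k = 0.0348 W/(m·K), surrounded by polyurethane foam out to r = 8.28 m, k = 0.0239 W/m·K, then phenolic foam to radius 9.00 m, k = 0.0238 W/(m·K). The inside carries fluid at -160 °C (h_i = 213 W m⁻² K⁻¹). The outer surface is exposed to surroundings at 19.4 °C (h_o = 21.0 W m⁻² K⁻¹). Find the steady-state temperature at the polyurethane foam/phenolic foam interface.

Treat each layer as a resistance in series:
  R_conv,in = 1/(4πr²h) = 1/(4π·7.58²·213) = 6.502×10^-6 K/W
  R_titanium = (1/7.58 − 1/7.60)/(4πk) = 3.472×10^-4/(4π·25.4) = 1.088×10^-6 K/W
  R_expanded polystyrene = (1/7.60 − 1/7.76)/(4πk) = 0.002713/(4π·0.0348) = 0.006204 K/W
  R_polyurethane foam = (1/7.76 − 1/8.28)/(4πk) = 0.008093/(4π·0.0239) = 0.02695 K/W
  R_phenolic foam = (1/8.28 − 1/9.00)/(4πk) = 0.009662/(4π·0.0238) = 0.03231 K/W
  R_conv,out = 1/(4πr²h) = 1/(4π·9.00²·21.0) = 4.678×10^-5 K/W
ΣR = 6.502×10^-6 + 1.088×10^-6 + 0.006204 + 0.02695 + 0.03231 + 4.678×10^-5 = 0.06552 K/W
Q = ΔT/ΣR = (-160 °C − 19.4 °C)/0.06552 = -2738 W
From the inner boundary to the polyurethane foam/phenolic foam interface, ΣR_partial = 0.03316 K/W.
T_interface = T_in − Q·ΣR_partial = -160 °C − (-2738)(0.03316) = -69.2 °C

T = -69.2 °C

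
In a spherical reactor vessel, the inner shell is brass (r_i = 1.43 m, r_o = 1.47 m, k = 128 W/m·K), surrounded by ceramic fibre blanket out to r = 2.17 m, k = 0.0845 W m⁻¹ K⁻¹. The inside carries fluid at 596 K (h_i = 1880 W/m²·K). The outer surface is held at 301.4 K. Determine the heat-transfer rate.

Resistance network (inner→outer):
  R_conv,in = 1/(4πr²h) = 1/(4π·1.43²·1880) = 2.070×10^-5 K/W
  R_brass = (1/1.43 − 1/1.47)/(4πk) = 0.01903/(4π·128) = 1.183×10^-5 K/W
  R_ceramic fibre blanket = (1/1.47 − 1/2.17)/(4πk) = 0.2194/(4π·0.0845) = 0.2067 K/W
ΣR = 2.070×10^-5 + 1.183×10^-5 + 0.2067 = 0.2067 K/W
Q = ΔT/ΣR = (596 K − 301.4 K)/0.2067 = 1430 W

Q = 1430 W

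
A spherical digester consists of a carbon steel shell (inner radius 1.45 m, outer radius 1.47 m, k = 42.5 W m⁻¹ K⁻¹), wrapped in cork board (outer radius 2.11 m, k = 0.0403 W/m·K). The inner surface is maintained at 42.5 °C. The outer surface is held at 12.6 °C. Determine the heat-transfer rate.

Series thermal resistances, inner to outer:
  R_carbon steel = (1/1.45 − 1/1.47)/(4πk) = 0.009383/(4π·42.5) = 1.757×10^-5 K/W
  R_cork board = (1/1.47 − 1/2.11)/(4πk) = 0.2063/(4π·0.0403) = 0.4074 K/W
ΣR = 1.757×10^-5 + 0.4074 = 0.4074 K/W
Q = ΔT/ΣR = (42.5 °C − 12.6 °C)/0.4074 = 73.4 W

Q = 73.4 W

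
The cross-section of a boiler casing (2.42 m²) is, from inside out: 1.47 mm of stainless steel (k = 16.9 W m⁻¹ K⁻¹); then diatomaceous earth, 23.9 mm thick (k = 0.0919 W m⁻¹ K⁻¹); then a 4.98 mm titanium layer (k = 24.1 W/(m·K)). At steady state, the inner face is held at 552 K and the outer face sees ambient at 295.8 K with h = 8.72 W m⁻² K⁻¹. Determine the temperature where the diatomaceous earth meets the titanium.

T = 374 K

Series thermal resistances, inner to outer:
  R_stainless steel = L/(kA) = 0.00147/(16.9·2.42) = 3.594×10^-5 K/W
  R_diatomaceous earth = L/(kA) = 0.0239/(0.0919·2.42) = 0.1075 K/W
  R_titanium = L/(kA) = 0.00498/(24.1·2.42) = 8.539×10^-5 K/W
  R_conv,out = 1/(hA) = 1/(8.72·2.42) = 0.04739 K/W
ΣR = 3.594×10^-5 + 0.1075 + 8.539×10^-5 + 0.04739 = 0.1550 K/W
Q = ΔT/ΣR = (552 K − 295.8 K)/0.1550 = 1653 W
From the inner boundary to the diatomaceous earth/titanium interface, ΣR_partial = 0.1075 K/W.
T_interface = T_in − Q·ΣR_partial = 552 K − (1653)(0.1075) = 374 K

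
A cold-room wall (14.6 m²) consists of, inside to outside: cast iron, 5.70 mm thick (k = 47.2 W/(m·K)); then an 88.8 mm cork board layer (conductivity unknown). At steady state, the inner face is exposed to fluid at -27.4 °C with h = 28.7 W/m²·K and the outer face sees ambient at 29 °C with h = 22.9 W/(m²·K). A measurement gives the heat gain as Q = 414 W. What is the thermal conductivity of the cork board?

ΣR = ΔT/Q = |-27.4 − 29|/414 = 0.1362 K/W
Known resistances:
  R_conv,in = 1/(hA) = 1/(28.7·14.6) = 0.002387 K/W
  R_cast iron = L/(kA) = 0.00570/(47.2·14.6) = 8.271×10^-6 K/W
  R_conv,out = 1/(hA) = 1/(22.9·14.6) = 0.002991 K/W
R_cork board = ΣR − ΣR_known = 0.1362 − 0.005386 = 0.1308 K/W
L/(kA) = 0.1308 ⇒ k = 0.0888/(0.1308·14.6) = 0.0465 W/m·K

k = 0.0465 W/m·K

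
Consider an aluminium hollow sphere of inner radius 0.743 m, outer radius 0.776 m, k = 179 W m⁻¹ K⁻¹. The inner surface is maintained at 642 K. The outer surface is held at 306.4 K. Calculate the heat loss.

Q = 13200 kW

Q = 4πk·ΔT/(1/r₁ − 1/r₂) = 4π × 179 × 335.6 / (1/0.743 − 1/0.776) = 1.32×10^7 W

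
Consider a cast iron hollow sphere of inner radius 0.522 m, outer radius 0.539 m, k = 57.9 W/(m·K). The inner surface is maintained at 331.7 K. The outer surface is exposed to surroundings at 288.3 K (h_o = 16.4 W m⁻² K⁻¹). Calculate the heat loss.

Q = 2.59 kW

Resistance network (inner→outer):
  R_cast iron = (1/0.522 − 1/0.539)/(4πk) = 0.06042/(4π·57.9) = 8.304×10^-5 K/W
  R_conv,out = 1/(4πr²h) = 1/(4π·0.539²·16.4) = 0.01670 K/W
ΣR = 8.304×10^-5 + 0.01670 = 0.01678 K/W
Q = ΔT/ΣR = (331.7 K − 288.3 K)/0.01678 = 2590 W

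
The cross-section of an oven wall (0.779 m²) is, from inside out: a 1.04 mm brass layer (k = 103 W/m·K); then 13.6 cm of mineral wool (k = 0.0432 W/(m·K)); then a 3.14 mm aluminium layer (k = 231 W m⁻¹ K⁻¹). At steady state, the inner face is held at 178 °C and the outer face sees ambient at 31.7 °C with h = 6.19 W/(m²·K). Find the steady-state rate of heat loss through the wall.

Q = 34.4 W

Series thermal resistances, inner to outer:
  R_brass = L/(kA) = 0.00104/(103·0.779) = 1.296×10^-5 K/W
  R_mineral wool = L/(kA) = 0.136/(0.0432·0.779) = 4.041 K/W
  R_aluminium = L/(kA) = 0.00314/(231·0.779) = 1.745×10^-5 K/W
  R_conv,out = 1/(hA) = 1/(6.19·0.779) = 0.2074 K/W
ΣR = 1.296×10^-5 + 4.041 + 1.745×10^-5 + 0.2074 = 4.248 K/W
Q = ΔT/ΣR = (178 °C − 31.7 °C)/4.248 = 34.4 W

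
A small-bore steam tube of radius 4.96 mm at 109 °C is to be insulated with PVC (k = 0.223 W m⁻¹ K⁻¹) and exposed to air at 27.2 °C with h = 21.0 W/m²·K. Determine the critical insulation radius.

r_cr = 1.06 cm

For a cylinder, r_cr = k_ins/h = 0.223/21.0 = 0.0106 m = 1.06 cm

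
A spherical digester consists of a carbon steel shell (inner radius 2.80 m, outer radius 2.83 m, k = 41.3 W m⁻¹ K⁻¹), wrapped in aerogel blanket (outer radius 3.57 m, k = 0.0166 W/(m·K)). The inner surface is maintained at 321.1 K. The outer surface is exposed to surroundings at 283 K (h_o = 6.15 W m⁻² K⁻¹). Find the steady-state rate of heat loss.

Resistance network (inner→outer):
  R_carbon steel = (1/2.80 − 1/2.83)/(4πk) = 0.003786/(4π·41.3) = 7.295×10^-6 K/W
  R_aerogel blanket = (1/2.83 − 1/3.57)/(4πk) = 0.07324/(4π·0.0166) = 0.3511 K/W
  R_conv,out = 1/(4πr²h) = 1/(4π·3.57²·6.15) = 0.001015 K/W
ΣR = 7.295×10^-6 + 0.3511 + 0.001015 = 0.3521 K/W
Q = ΔT/ΣR = (321.1 K − 283 K)/0.3521 = 108 W

Q = 108 W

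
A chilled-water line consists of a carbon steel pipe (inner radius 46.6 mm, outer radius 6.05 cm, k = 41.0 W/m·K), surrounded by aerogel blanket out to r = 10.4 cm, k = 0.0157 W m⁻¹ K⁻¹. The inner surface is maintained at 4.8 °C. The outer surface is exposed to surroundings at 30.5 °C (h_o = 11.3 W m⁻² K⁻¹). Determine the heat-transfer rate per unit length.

Resistance network (inner→outer):
  R'_carbon steel = ln(0.0605/0.0466)/(2πk) = 0.2610/(2π·41.0) = 0.001013 m·K/W
  R'_aerogel blanket = ln(0.104/0.0605)/(2πk) = 0.5417/(2π·0.0157) = 5.492 m·K/W
  R'_conv,out = 1/(2πr h) = 1/(2π·0.104·11.3) = 0.1354 m·K/W
ΣR = 0.001013 + 5.492 + 0.1354 = 5.628 m·K/W
Q' = ΔT/ΣR = (4.8 °C − 30.5 °C)/5.628 = -4.57 W/m
(Negative Q' ⇒ heat flows inward; heat gain = 4.57 W/m.)

Q' = 4.57 W/m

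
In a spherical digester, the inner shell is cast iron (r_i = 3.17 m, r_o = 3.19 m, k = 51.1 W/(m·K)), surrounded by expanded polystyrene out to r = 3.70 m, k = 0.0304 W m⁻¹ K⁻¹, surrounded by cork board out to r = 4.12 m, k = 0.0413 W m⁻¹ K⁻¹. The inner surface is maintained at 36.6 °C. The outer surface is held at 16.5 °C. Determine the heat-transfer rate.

Q = 121 W

Series thermal resistances, inner to outer:
  R_cast iron = (1/3.17 − 1/3.19)/(4πk) = 0.001978/(4π·51.1) = 3.080×10^-6 K/W
  R_expanded polystyrene = (1/3.19 − 1/3.70)/(4πk) = 0.04321/(4π·0.0304) = 0.1131 K/W
  R_cork board = (1/3.70 − 1/4.12)/(4πk) = 0.02755/(4π·0.0413) = 0.05309 K/W
ΣR = 3.080×10^-6 + 0.1131 + 0.05309 = 0.1662 K/W
Q = ΔT/ΣR = (36.6 °C − 16.5 °C)/0.1662 = 121 W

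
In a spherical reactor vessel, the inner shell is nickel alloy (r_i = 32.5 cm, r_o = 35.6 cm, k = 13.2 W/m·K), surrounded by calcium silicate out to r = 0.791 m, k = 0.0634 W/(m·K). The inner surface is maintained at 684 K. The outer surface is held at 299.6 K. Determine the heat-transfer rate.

Q = 198 W

Resistance network (inner→outer):
  R_nickel alloy = (1/0.325 − 1/0.356)/(4πk) = 0.2679/(4π·13.2) = 0.001615 K/W
  R_calcium silicate = (1/0.356 − 1/0.791)/(4πk) = 1.545/(4π·0.0634) = 1.939 K/W
ΣR = 0.001615 + 1.939 = 1.941 K/W
Q = ΔT/ΣR = (684 K − 299.6 K)/1.941 = 198 W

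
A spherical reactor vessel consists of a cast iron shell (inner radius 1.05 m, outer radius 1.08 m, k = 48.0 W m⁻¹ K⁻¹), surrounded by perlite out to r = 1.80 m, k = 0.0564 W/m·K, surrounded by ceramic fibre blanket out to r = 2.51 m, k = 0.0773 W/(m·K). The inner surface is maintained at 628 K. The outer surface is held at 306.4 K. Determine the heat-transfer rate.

Series thermal resistances, inner to outer:
  R_cast iron = (1/1.05 − 1/1.08)/(4πk) = 0.02646/(4π·48.0) = 4.386×10^-5 K/W
  R_perlite = (1/1.08 − 1/1.80)/(4πk) = 0.3704/(4π·0.0564) = 0.5226 K/W
  R_ceramic fibre blanket = (1/1.80 − 1/2.51)/(4πk) = 0.1571/(4π·0.0773) = 0.1618 K/W
ΣR = 4.386×10^-5 + 0.5226 + 0.1618 = 0.6844 K/W
Q = ΔT/ΣR = (628 K − 306.4 K)/0.6844 = 470 W

Q = 470 W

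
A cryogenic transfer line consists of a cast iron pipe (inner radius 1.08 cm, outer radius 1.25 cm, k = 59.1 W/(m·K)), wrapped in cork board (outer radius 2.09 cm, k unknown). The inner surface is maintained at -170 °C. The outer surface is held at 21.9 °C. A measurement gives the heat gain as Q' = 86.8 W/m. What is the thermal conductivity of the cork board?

k = 0.0370 W/m·K

ΣR = ΔT/Q' = |-170 − 21.9|/86.8 = 2.211 m·K/W
Known resistances:
  R'_cast iron = ln(0.0125/0.0108)/(2πk) = 0.1462/(2π·59.1) = 3.937×10^-4 m·K/W
R_cork board = ΣR − ΣR_known = 2.211 − 3.937×10^-4 = 2.211 m·K/W
ln(r₂/r₁)/(2πk) = 2.211 ⇒ k = 0.5140/(2π·2.211) = 0.0370 W/m·K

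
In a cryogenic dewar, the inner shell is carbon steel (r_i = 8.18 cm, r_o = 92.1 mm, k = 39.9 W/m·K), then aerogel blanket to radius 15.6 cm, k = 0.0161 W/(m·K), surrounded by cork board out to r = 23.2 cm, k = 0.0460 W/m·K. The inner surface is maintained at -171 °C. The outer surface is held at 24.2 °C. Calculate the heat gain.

Series thermal resistances, inner to outer:
  R_carbon steel = (1/0.0818 − 1/0.0921)/(4πk) = 1.367/(4π·39.9) = 0.002727 K/W
  R_aerogel blanket = (1/0.0921 − 1/0.156)/(4πk) = 4.448/(4π·0.0161) = 21.98 K/W
  R_cork board = (1/0.156 − 1/0.232)/(4πk) = 2.100/(4π·0.0460) = 3.633 K/W
ΣR = 0.002727 + 21.98 + 3.633 = 25.62 K/W
Q = ΔT/ΣR = (-171 °C − 24.2 °C)/25.62 = -7.62 W
(Negative Q ⇒ heat flows inward; heat gain = 7.62 W.)

Q = 7.62 W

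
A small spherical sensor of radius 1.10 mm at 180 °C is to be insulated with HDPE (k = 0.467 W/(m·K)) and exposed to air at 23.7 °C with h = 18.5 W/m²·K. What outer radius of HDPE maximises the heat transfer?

r_cr = 5.05 cm

For a sphere, r_cr = 2k_ins/h = 2·0.467/18.5 = 0.0505 m = 5.05 cm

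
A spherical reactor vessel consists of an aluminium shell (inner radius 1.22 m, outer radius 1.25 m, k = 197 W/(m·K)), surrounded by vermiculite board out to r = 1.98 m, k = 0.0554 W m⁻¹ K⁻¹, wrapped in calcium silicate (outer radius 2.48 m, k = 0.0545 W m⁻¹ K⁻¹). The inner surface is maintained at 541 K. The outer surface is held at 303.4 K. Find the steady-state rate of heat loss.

Q = 415 W

Treat each layer as a resistance in series:
  R_aluminium = (1/1.22 − 1/1.25)/(4πk) = 0.01967/(4π·197) = 7.946×10^-6 K/W
  R_vermiculite board = (1/1.25 − 1/1.98)/(4πk) = 0.2949/(4π·0.0554) = 0.4237 K/W
  R_calcium silicate = (1/1.98 − 1/2.48)/(4πk) = 0.1018/(4π·0.0545) = 0.1487 K/W
ΣR = 7.946×10^-6 + 0.4237 + 0.1487 = 0.5724 K/W
Q = ΔT/ΣR = (541 K − 303.4 K)/0.5724 = 415 W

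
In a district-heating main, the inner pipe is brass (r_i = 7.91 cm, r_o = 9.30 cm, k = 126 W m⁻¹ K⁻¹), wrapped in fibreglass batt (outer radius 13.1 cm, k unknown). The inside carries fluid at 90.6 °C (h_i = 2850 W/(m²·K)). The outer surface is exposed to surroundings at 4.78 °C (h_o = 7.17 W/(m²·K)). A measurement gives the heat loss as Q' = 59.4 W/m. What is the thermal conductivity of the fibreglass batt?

k = 0.0428 W/m·K

ΣR = ΔT/Q' = |90.6 − 4.78|/59.4 = 1.445 m·K/W
Known resistances:
  R'_conv,in = 1/(2πr h) = 1/(2π·0.0791·2850) = 7.060×10^-4 m·K/W
  R'_brass = ln(0.0930/0.0791)/(2πk) = 0.1619/(2π·126) = 2.045×10^-4 m·K/W
  R'_conv,out = 1/(2πr h) = 1/(2π·0.131·7.17) = 0.1694 m·K/W
R_fibreglass batt = ΣR − ΣR_known = 1.445 − 0.1703 = 1.275 m·K/W
ln(r₂/r₁)/(2πk) = 1.275 ⇒ k = 0.3426/(2π·1.275) = 0.0428 W/m·K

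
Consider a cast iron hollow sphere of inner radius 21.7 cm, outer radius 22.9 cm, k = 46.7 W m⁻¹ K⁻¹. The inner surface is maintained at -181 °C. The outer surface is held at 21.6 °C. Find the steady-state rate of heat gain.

Q = 4πk·ΔT/(1/r₁ − 1/r₂) = 4π × 46.7 × 202.6 / (1/0.217 − 1/0.229) = 4.92×10^5 W

Q = 4.92×10^5 W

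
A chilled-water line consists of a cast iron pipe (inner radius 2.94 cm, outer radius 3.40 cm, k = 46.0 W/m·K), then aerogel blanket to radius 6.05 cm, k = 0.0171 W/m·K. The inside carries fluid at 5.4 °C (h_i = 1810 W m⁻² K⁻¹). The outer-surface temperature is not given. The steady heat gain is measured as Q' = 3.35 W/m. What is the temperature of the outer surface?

T_out = 23.4 °C

Sum the resistances:
  R'_conv,in = 1/(2πr h) = 1/(2π·0.0294·1810) = 0.002991 m·K/W
  R'_cast iron = ln(0.0340/0.0294)/(2πk) = 0.1454/(2π·46.0) = 5.029×10^-4 m·K/W
  R'_aerogel blanket = ln(0.0605/0.0340)/(2πk) = 0.5763/(2π·0.0171) = 5.364 m·K/W
ΣR = 5.367 m·K/W
ΔT = Q'·ΣR = 3.35 × 5.367 = 17.98 K
Heat flows inward, so T_out = T_in + ΔT = 5.4 + 17.98 = 23.4 °C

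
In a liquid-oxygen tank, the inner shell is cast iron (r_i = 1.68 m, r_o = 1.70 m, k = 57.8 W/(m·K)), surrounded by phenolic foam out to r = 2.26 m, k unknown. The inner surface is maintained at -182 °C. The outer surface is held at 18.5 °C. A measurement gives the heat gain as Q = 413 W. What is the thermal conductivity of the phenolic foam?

k = 0.0239 W/m·K

ΣR = ΔT/Q = |-182 − 18.5|/413 = 0.4855 K/W
Known resistances:
  R_cast iron = (1/1.68 − 1/1.70)/(4πk) = 0.007003/(4π·57.8) = 9.641×10^-6 K/W
R_phenolic foam = ΣR − ΣR_known = 0.4855 − 9.641×10^-6 = 0.4855 K/W
(1/r₁−1/r₂)/(4πk) = 0.4855 ⇒ k = 0.1458/(4π·0.4855) = 0.0239 W/m·K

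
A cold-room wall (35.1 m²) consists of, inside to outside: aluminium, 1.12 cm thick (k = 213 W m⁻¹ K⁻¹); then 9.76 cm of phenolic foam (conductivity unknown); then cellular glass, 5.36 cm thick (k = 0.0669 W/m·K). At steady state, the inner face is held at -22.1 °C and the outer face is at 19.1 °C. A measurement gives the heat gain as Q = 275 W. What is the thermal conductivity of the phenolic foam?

ΣR = ΔT/Q = |-22.1 − 19.1|/275 = 0.1498 K/W
Known resistances:
  R_aluminium = L/(kA) = 0.0112/(213·35.1) = 1.498×10^-6 K/W
  R_cellular glass = L/(kA) = 0.0536/(0.0669·35.1) = 0.02283 K/W
R_phenolic foam = ΣR − ΣR_known = 0.1498 − 0.02283 = 0.1270 K/W
L/(kA) = 0.1270 ⇒ k = 0.0976/(0.1270·35.1) = 0.0219 W/m·K

k = 0.0219 W/m·K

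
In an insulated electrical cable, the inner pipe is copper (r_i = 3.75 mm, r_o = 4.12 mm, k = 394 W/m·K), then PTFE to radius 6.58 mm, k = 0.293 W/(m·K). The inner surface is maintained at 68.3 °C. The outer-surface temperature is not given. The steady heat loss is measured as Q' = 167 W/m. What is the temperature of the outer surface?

Sum the resistances:
  R'_copper = ln(0.00412/0.00375)/(2πk) = 0.09410/(2π·394) = 3.801×10^-5 m·K/W
  R'_PTFE = ln(0.00658/0.00412)/(2πk) = 0.4682/(2π·0.293) = 0.2543 m·K/W
ΣR = 0.2544 m·K/W
ΔT = Q'·ΣR = 167 × 0.2544 = 42.48 K
Heat flows outward, so T_out = T_in − ΔT = 68.3 − 42.48 = 25.8 °C

T_out = 25.8 °C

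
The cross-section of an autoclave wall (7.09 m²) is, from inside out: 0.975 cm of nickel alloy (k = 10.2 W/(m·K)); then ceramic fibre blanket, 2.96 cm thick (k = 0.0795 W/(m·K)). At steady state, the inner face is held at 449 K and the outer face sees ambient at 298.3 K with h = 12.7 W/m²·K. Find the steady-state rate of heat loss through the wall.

Treat each layer as a resistance in series:
  R_nickel alloy = L/(kA) = 0.00975/(10.2·7.09) = 1.348×10^-4 K/W
  R_ceramic fibre blanket = L/(kA) = 0.0296/(0.0795·7.09) = 0.05251 K/W
  R_conv,out = 1/(hA) = 1/(12.7·7.09) = 0.01111 K/W
ΣR = 1.348×10^-4 + 0.05251 + 0.01111 = 0.06375 K/W
Q = ΔT/ΣR = (449 K − 298.3 K)/0.06375 = 2360 W

Q = 2.36 kW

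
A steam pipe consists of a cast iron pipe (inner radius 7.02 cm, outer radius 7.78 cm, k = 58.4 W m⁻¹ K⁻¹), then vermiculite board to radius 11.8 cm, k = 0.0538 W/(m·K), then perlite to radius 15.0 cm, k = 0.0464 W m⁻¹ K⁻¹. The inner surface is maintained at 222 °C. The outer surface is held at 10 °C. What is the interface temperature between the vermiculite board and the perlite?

T = 94.9 °C

Treat each layer as a resistance in series:
  R'_cast iron = ln(0.0778/0.0702)/(2πk) = 0.1028/(2π·58.4) = 2.801×10^-4 m·K/W
  R'_vermiculite board = ln(0.118/0.0778)/(2πk) = 0.4165/(2π·0.0538) = 1.232 m·K/W
  R'_perlite = ln(0.150/0.118)/(2πk) = 0.2400/(2π·0.0464) = 0.8230 m·K/W
ΣR = 2.801×10^-4 + 1.232 + 0.8230 = 2.055 m·K/W
Q' = ΔT/ΣR = (222 °C − 10 °C)/2.055 = 103.2 W/m
From the inner boundary to the vermiculite board/perlite interface, ΣR_partial = 1.232 m·K/W.
T_interface = T_in − Q'·ΣR_partial = 222 °C − (103.2)(1.232) = 94.9 °C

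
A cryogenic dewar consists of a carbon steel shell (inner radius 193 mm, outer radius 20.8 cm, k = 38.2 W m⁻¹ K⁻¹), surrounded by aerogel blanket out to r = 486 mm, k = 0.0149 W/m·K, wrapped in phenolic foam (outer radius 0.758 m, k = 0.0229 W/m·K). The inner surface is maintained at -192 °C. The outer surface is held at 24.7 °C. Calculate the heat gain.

Resistance network (inner→outer):
  R_carbon steel = (1/0.193 − 1/0.208)/(4πk) = 0.3737/(4π·38.2) = 7.784×10^-4 K/W
  R_aerogel blanket = (1/0.208 − 1/0.486)/(4πk) = 2.750/(4π·0.0149) = 14.69 K/W
  R_phenolic foam = (1/0.486 − 1/0.758)/(4πk) = 0.7384/(4π·0.0229) = 2.566 K/W
ΣR = 7.784×10^-4 + 14.69 + 2.566 = 17.26 K/W
Q = ΔT/ΣR = (-192 °C − 24.7 °C)/17.26 = -12.6 W
(Negative Q ⇒ heat flows inward; heat gain = 12.6 W.)

Q = 12.6 W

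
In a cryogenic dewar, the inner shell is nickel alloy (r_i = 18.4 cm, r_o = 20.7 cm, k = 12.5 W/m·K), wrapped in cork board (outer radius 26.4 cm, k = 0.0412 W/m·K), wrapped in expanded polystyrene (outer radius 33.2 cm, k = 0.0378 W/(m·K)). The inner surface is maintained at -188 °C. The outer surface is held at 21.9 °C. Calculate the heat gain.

Series thermal resistances, inner to outer:
  R_nickel alloy = (1/0.184 − 1/0.207)/(4πk) = 0.6039/(4π·12.5) = 0.003844 K/W
  R_cork board = (1/0.207 − 1/0.264)/(4πk) = 1.043/(4π·0.0412) = 2.015 K/W
  R_expanded polystyrene = (1/0.264 − 1/0.332)/(4πk) = 0.7758/(4π·0.0378) = 1.633 K/W
ΣR = 0.003844 + 2.015 + 1.633 = 3.652 K/W
Q = ΔT/ΣR = (-188 °C − 21.9 °C)/3.652 = -57.5 W
(Negative Q ⇒ heat flows inward; heat gain = 57.5 W.)

Q = 57.5 W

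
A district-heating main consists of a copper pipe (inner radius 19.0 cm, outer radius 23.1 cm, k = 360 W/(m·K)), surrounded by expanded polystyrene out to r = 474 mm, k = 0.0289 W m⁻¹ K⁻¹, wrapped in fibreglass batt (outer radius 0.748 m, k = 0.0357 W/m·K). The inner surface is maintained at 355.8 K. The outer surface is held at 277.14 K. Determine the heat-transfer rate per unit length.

Q' = 13.1 W/m

Treat each layer as a resistance in series:
  R'_copper = ln(0.231/0.190)/(2πk) = 0.1954/(2π·360) = 8.638×10^-5 m·K/W
  R'_expanded polystyrene = ln(0.474/0.231)/(2πk) = 0.7188/(2π·0.0289) = 3.958 m·K/W
  R'_fibreglass batt = ln(0.748/0.474)/(2πk) = 0.4562/(2π·0.0357) = 2.034 m·K/W
ΣR = 8.638×10^-5 + 3.958 + 2.034 = 5.992 m·K/W
Q' = ΔT/ΣR = (355.8 K − 277.14 K)/5.992 = 13.1 W/m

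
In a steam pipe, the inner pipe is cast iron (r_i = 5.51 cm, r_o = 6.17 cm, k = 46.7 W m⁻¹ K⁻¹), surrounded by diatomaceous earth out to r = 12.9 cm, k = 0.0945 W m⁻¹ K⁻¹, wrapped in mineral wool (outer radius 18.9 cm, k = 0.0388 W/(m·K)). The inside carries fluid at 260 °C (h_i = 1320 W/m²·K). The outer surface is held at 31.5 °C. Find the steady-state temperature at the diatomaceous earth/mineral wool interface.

T = 159 °C

Treat each layer as a resistance in series:
  R'_conv,in = 1/(2πr h) = 1/(2π·0.0551·1320) = 0.002188 m·K/W
  R'_cast iron = ln(0.0617/0.0551)/(2πk) = 0.1131/(2π·46.7) = 3.856×10^-4 m·K/W
  R'_diatomaceous earth = ln(0.129/0.0617)/(2πk) = 0.7375/(2π·0.0945) = 1.242 m·K/W
  R'_mineral wool = ln(0.189/0.129)/(2πk) = 0.3819/(2π·0.0388) = 1.567 m·K/W
ΣR = 0.002188 + 3.856×10^-4 + 1.242 + 1.567 = 2.812 m·K/W
Q' = ΔT/ΣR = (260 °C − 31.5 °C)/2.812 = 81.26 W/m
From the inner boundary to the diatomaceous earth/mineral wool interface, ΣR_partial = 1.245 m·K/W.
T_interface = T_in − Q'·ΣR_partial = 260 °C − (81.26)(1.245) = 159 °C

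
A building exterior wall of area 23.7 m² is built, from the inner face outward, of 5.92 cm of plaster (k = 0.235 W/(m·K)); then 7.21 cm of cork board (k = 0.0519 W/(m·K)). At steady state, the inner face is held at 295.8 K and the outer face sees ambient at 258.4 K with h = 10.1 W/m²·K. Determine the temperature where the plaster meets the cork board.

T = 290.4 K

Treat each layer as a resistance in series:
  R_plaster = L/(kA) = 0.0592/(0.235·23.7) = 0.01063 K/W
  R_cork board = L/(kA) = 0.0721/(0.0519·23.7) = 0.05862 K/W
  R_conv,out = 1/(hA) = 1/(10.1·23.7) = 0.004178 K/W
ΣR = 0.01063 + 0.05862 + 0.004178 = 0.07343 K/W
Q = ΔT/ΣR = (295.8 K − 258.4 K)/0.07343 = 509.3 W
From the inner boundary to the plaster/cork board interface, ΣR_partial = 0.01063 K/W.
T_interface = T_in − Q·ΣR_partial = 295.8 K − (509.3)(0.01063) = 290.4 K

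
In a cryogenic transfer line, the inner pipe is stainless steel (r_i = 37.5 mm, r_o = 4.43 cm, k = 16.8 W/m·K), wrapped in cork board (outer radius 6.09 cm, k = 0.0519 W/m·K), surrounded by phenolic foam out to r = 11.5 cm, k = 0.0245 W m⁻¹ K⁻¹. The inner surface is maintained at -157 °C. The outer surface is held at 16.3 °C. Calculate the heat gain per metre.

Resistance network (inner→outer):
  R'_stainless steel = ln(0.0443/0.0375)/(2πk) = 0.1666/(2π·16.8) = 0.001579 m·K/W
  R'_cork board = ln(0.0609/0.0443)/(2πk) = 0.3182/(2π·0.0519) = 0.9759 m·K/W
  R'_phenolic foam = ln(0.115/0.0609)/(2πk) = 0.6357/(2π·0.0245) = 4.130 m·K/W
ΣR = 0.001579 + 0.9759 + 4.130 = 5.107 m·K/W
Q' = ΔT/ΣR = (-157 °C − 16.3 °C)/5.107 = -33.9 W/m
(Negative Q' ⇒ heat flows inward; heat gain = 33.9 W/m.)

Q' = 33.9 W/m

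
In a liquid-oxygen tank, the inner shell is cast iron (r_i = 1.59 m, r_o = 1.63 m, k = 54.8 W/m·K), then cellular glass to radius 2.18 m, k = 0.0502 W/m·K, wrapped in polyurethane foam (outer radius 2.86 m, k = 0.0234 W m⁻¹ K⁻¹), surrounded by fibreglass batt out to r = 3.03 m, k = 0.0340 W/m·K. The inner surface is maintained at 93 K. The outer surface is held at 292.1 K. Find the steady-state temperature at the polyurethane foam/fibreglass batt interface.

Treat each layer as a resistance in series:
  R_cast iron = (1/1.59 − 1/1.63)/(4πk) = 0.01543/(4π·54.8) = 2.241×10^-5 K/W
  R_cellular glass = (1/1.63 − 1/2.18)/(4πk) = 0.1548/(4π·0.0502) = 0.2454 K/W
  R_polyurethane foam = (1/2.18 − 1/2.86)/(4πk) = 0.1091/(4π·0.0234) = 0.3709 K/W
  R_fibreglass batt = (1/2.86 − 1/3.03)/(4πk) = 0.01962/(4π·0.0340) = 0.04591 K/W
ΣR = 2.241×10^-5 + 0.2454 + 0.3709 + 0.04591 = 0.6622 K/W
Q = ΔT/ΣR = (93 K − 292.1 K)/0.6622 = -300.7 W
From the inner boundary to the polyurethane foam/fibreglass batt interface, ΣR_partial = 0.6163 K/W.
T_interface = T_in − Q·ΣR_partial = 93 K − (-300.7)(0.6163) = 278.3 K

T = 278.3 K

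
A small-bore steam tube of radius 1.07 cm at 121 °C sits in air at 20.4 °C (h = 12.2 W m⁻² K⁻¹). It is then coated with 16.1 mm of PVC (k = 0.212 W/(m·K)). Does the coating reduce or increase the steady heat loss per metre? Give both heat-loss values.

Critical radius for a cylinder: r_cr = k/h = 0.0174 m = 1.74 cm.
Outer radius after coating: r₂ = 0.0107 + 0.0161 = 0.0268 m.
r₁ < r_cr < r₂: heat loss rises to a maximum at r_cr then falls. Whether the coating helps depends on whether Q(r₂) has dropped back below Q(r₁).
Bare: R = 1/(2πr₁h) = 1.219 m·K/W; Q = 100.6/1.219 = 82.5 W/m.
Coated: R = R_cond + R_conv = 1.176 m·K/W; Q = 100.6/1.176 = 85.5 W/m.

increases: 82.5 → 85.5 W/m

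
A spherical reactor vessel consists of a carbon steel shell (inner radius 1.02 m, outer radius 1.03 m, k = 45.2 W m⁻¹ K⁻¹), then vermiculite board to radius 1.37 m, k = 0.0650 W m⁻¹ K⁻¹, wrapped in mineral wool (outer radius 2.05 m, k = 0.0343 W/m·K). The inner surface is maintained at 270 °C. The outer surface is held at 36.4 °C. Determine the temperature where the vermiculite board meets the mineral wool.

T = 190 °C

Treat each layer as a resistance in series:
  R_carbon steel = (1/1.02 − 1/1.03)/(4πk) = 0.009518/(4π·45.2) = 1.676×10^-5 K/W
  R_vermiculite board = (1/1.03 − 1/1.37)/(4πk) = 0.2409/(4π·0.0650) = 0.2950 K/W
  R_mineral wool = (1/1.37 − 1/2.05)/(4πk) = 0.2421/(4π·0.0343) = 0.5617 K/W
ΣR = 1.676×10^-5 + 0.2950 + 0.5617 = 0.8567 K/W
Q = ΔT/ΣR = (270 °C − 36.4 °C)/0.8567 = 272.7 W
From the inner boundary to the vermiculite board/mineral wool interface, ΣR_partial = 0.2950 K/W.
T_interface = T_in − Q·ΣR_partial = 270 °C − (272.7)(0.2950) = 190 °C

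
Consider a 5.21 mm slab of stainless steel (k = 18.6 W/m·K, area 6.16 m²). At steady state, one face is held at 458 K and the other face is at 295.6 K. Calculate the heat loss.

Q = 3570 kW

Q = kA·ΔT/L = 18.6 × 6.16 × |458 K − 295.6 K| / 0.00521 = 3.57×10^6 W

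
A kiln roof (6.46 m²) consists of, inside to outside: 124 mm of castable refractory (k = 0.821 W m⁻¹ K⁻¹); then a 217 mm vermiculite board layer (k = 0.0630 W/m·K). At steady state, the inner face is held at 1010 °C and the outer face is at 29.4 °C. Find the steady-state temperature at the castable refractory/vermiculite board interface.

T = 969 °C

Treat each layer as a resistance in series:
  R_castable refractory = L/(kA) = 0.124/(0.821·6.46) = 0.02338 K/W
  R_vermiculite board = L/(kA) = 0.217/(0.0630·6.46) = 0.5332 K/W
ΣR = 0.02338 + 0.5332 = 0.5566 K/W
Q = ΔT/ΣR = (1010 °C − 29.4 °C)/0.5566 = 1762 W
From the inner boundary to the castable refractory/vermiculite board interface, ΣR_partial = 0.02338 K/W.
T_interface = T_in − Q·ΣR_partial = 1010 °C − (1762)(0.02338) = 969 °C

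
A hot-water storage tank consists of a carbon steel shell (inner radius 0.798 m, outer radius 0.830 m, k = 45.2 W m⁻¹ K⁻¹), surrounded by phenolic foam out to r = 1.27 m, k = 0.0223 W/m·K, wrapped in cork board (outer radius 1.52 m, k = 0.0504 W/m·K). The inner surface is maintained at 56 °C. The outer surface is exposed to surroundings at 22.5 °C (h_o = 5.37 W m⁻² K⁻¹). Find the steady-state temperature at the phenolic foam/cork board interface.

T = 26.7 °C

Treat each layer as a resistance in series:
  R_carbon steel = (1/0.798 − 1/0.830)/(4πk) = 0.04831/(4π·45.2) = 8.506×10^-5 K/W
  R_phenolic foam = (1/0.830 − 1/1.27)/(4πk) = 0.4174/(4π·0.0223) = 1.490 K/W
  R_cork board = (1/1.27 − 1/1.52)/(4πk) = 0.1295/(4π·0.0504) = 0.2045 K/W
  R_conv,out = 1/(4πr²h) = 1/(4π·1.52²·5.37) = 0.006414 K/W
ΣR = 8.506×10^-5 + 1.490 + 0.2045 + 0.006414 = 1.701 K/W
Q = ΔT/ΣR = (56 °C − 22.5 °C)/1.701 = 19.69 W
From the inner boundary to the phenolic foam/cork board interface, ΣR_partial = 1.490 K/W.
T_interface = T_in − Q·ΣR_partial = 56 °C − (19.69)(1.490) = 26.7 °C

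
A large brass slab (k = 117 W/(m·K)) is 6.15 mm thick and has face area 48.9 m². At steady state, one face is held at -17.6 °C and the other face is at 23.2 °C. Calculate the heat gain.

Q = 3.80×10^7 W

Q = kA·ΔT/L = 117 × 48.9 × |-17.6 °C − 23.2 °C| / 0.00615 = 3.80×10^7 W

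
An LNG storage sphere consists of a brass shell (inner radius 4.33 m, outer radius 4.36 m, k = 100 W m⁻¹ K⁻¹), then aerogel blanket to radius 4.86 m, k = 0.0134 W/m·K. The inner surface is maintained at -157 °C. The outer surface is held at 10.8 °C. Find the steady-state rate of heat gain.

Q = 1200 W

Series thermal resistances, inner to outer:
  R_brass = (1/4.33 − 1/4.36)/(4πk) = 0.001589/(4π·100) = 1.265×10^-6 K/W
  R_aerogel blanket = (1/4.36 − 1/4.86)/(4πk) = 0.02360/(4π·0.0134) = 0.1401 K/W
ΣR = 1.265×10^-6 + 0.1401 = 0.1401 K/W
Q = ΔT/ΣR = (-157 °C − 10.8 °C)/0.1401 = -1200 W
(Negative Q ⇒ heat flows inward; heat gain = 1200 W.)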